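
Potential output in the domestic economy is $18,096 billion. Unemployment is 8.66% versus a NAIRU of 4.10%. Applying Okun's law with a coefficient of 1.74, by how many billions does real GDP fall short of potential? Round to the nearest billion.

$1,436 billion

Output gap = -1.74 × (8.66 - 4.1) = -1.74 × 4.56 = -7.9344%.
Actual GDP ≈ 18096 × 0.920656 ≈ 16660 billion, so the shortfall is 18096 - 16660 = 1436 billion.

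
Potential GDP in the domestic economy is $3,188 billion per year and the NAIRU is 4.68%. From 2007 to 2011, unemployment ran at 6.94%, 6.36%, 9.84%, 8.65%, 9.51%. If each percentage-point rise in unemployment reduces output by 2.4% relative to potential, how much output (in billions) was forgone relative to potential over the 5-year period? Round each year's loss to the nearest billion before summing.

$1,371 billion

Year 2007: gap = -2.4 × (6.94 - 4.68) = -5.424%, loss ≈ 3188 × 5.424/100 ≈ 173.
Year 2008: gap = -2.4 × (6.36 - 4.68) = -4.032%, loss ≈ 3188 × 4.032/100 ≈ 129.
Year 2009: gap = -2.4 × (9.84 - 4.68) = -12.384%, loss ≈ 3188 × 12.384/100 ≈ 395.
Year 2010: gap = -2.4 × (8.65 - 4.68) = -9.528%, loss ≈ 3188 × 9.528/100 ≈ 304.
Year 2011: gap = -2.4 × (9.51 - 4.68) = -11.592%, loss ≈ 3188 × 11.592/100 ≈ 370.
Total lost output = 173 + 129 + 395 + 304 + 370 = 1371 billion.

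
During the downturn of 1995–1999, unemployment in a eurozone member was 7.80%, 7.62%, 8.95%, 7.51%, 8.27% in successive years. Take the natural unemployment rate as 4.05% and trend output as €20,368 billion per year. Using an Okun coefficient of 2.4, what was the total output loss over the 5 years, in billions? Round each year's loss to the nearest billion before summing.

€9,727 billion

Year 1995: gap = -2.4 × (7.8 - 4.05) = -9%, loss ≈ 20368 × 9/100 ≈ 1833.
Year 1996: gap = -2.4 × (7.62 - 4.05) = -8.568%, loss ≈ 20368 × 8.568/100 ≈ 1745.
Year 1997: gap = -2.4 × (8.95 - 4.05) = -11.76%, loss ≈ 20368 × 11.76/100 ≈ 2395.
Year 1998: gap = -2.4 × (7.51 - 4.05) = -8.304%, loss ≈ 20368 × 8.304/100 ≈ 1691.
Year 1999: gap = -2.4 × (8.27 - 4.05) = -10.128%, loss ≈ 20368 × 10.128/100 ≈ 2063.
Total lost output = 1833 + 1745 + 2395 + 1691 + 2063 = 9727 billion.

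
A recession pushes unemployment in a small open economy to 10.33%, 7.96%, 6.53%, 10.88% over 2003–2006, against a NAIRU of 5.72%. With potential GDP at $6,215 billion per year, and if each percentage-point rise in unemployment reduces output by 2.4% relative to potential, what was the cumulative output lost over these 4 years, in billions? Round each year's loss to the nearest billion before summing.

$1,913 billion

Year 2003: gap = -2.4 × (10.33 - 5.72) = -11.064%, loss ≈ 6215 × 11.064/100 ≈ 688.
Year 2004: gap = -2.4 × (7.96 - 5.72) = -5.376%, loss ≈ 6215 × 5.376/100 ≈ 334.
Year 2005: gap = -2.4 × (6.53 - 5.72) = -1.944%, loss ≈ 6215 × 1.944/100 ≈ 121.
Year 2006: gap = -2.4 × (10.88 - 5.72) = -12.384%, loss ≈ 6215 × 12.384/100 ≈ 770.
Total lost output = 688 + 334 + 121 + 770 = 1913 billion.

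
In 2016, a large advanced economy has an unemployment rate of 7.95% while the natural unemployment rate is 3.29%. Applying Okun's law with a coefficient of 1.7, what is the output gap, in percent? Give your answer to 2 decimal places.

-7.92%

The unemployment gap is 7.95 - 3.29 = 4.66 percentage points.
Okun's law gives an output gap of -1.7 × 4.66 = -7.922%, i.e. 7.92% below potential.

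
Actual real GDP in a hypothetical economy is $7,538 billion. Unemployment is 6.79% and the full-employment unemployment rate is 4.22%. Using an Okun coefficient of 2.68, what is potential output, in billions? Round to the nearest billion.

$8,096 billion

Unemployment gap = 6.79 - 4.22 = 2.57 points, so output gap = -2.68 × 2.57 = -6.8876%.
Since Y = Y* × (1 + gap/100), Y* = 7538/0.931124 ≈ 8096 billion.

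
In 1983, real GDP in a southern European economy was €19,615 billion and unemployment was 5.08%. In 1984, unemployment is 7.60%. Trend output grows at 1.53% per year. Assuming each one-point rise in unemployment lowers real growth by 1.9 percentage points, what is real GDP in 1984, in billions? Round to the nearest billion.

Δu = 7.6 - 5.08 = 2.52 points.
Okun's law (growth form): g_Y = g_Y* - β × Δu = 1.53 - 1.9 × (2.52) = 1.53 - 4.788 = -3.258%.
Real GDP in the next year = 19615 × (1 - 3.258/100) = 19615 × 0.96742 ≈ 18976 billion.

€18,976 billion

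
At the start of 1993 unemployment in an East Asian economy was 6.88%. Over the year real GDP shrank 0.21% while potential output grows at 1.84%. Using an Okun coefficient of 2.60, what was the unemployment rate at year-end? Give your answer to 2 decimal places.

Growth-rate Okun's law: g_Y = g_Y* - β × Δu, so Δu = (g_Y* - g_Y)/β.
Δu = (1.84 + 0.21)/2.60 = 2.05/2.60 = 0.79 percentage points.
Year-end unemployment = 6.88 + 0.79 = 7.67%.

7.67%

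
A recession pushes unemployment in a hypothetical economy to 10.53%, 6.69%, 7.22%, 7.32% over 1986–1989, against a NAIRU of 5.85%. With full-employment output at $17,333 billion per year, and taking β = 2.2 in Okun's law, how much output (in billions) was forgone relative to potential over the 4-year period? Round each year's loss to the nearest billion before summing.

Year 1986: gap = -2.2 × (10.53 - 5.85) = -10.296%, loss ≈ 17333 × 10.296/100 ≈ 1785.
Year 1987: gap = -2.2 × (6.69 - 5.85) = -1.848%, loss ≈ 17333 × 1.848/100 ≈ 320.
Year 1988: gap = -2.2 × (7.22 - 5.85) = -3.014%, loss ≈ 17333 × 3.014/100 ≈ 522.
Year 1989: gap = -2.2 × (7.32 - 5.85) = -3.234%, loss ≈ 17333 × 3.234/100 ≈ 561.
Total lost output = 1785 + 320 + 522 + 561 = 3188 billion.

$3,188 billion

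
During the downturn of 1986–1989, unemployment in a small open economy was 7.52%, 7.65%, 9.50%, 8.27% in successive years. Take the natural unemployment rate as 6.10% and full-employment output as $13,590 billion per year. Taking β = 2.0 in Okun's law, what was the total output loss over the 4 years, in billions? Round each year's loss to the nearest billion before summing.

Year 1986: gap = -2.0 × (7.52 - 6.1) = -2.84%, loss ≈ 13590 × 2.84/100 ≈ 386.
Year 1987: gap = -2.0 × (7.65 - 6.1) = -3.1%, loss ≈ 13590 × 3.1/100 ≈ 421.
Year 1988: gap = -2.0 × (9.5 - 6.1) = -6.8%, loss ≈ 13590 × 6.8/100 ≈ 924.
Year 1989: gap = -2.0 × (8.27 - 6.1) = -4.34%, loss ≈ 13590 × 4.34/100 ≈ 590.
Total lost output = 386 + 421 + 924 + 590 = 2321 billion.

$2,321 billion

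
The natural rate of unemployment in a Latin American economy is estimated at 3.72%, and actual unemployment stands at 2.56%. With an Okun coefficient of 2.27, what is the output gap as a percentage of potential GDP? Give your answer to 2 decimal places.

2.63%

The unemployment gap is 2.56 - 3.72 = -1.16 percentage points.
Okun's law gives an output gap of -2.27 × (-1.16) = 2.6332%, i.e. 2.63% above potential.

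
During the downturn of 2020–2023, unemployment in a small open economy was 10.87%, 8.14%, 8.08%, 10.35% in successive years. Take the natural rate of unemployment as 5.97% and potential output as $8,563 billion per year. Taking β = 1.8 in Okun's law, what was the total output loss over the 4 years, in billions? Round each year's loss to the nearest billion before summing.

Year 2020: gap = -1.8 × (10.87 - 5.97) = -8.82%, loss ≈ 8563 × 8.82/100 ≈ 755.
Year 2021: gap = -1.8 × (8.14 - 5.97) = -3.906%, loss ≈ 8563 × 3.906/100 ≈ 334.
Year 2022: gap = -1.8 × (8.08 - 5.97) = -3.798%, loss ≈ 8563 × 3.798/100 ≈ 325.
Year 2023: gap = -1.8 × (10.35 - 5.97) = -7.884%, loss ≈ 8563 × 7.884/100 ≈ 675.
Total lost output = 755 + 334 + 325 + 675 = 2089 billion.

$2,089 billion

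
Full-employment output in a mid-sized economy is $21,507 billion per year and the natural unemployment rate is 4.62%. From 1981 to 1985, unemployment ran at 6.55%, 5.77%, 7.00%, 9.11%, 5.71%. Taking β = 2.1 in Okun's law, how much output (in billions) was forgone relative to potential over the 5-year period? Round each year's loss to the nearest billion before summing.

$4,986 billion

Year 1981: gap = -2.1 × (6.55 - 4.62) = -4.053%, loss ≈ 21507 × 4.053/100 ≈ 872.
Year 1982: gap = -2.1 × (5.77 - 4.62) = -2.415%, loss ≈ 21507 × 2.415/100 ≈ 519.
Year 1983: gap = -2.1 × (7 - 4.62) = -4.998%, loss ≈ 21507 × 4.998/100 ≈ 1075.
Year 1984: gap = -2.1 × (9.11 - 4.62) = -9.429%, loss ≈ 21507 × 9.429/100 ≈ 2028.
Year 1985: gap = -2.1 × (5.71 - 4.62) = -2.289%, loss ≈ 21507 × 2.289/100 ≈ 492.
Total lost output = 872 + 519 + 1075 + 2028 + 492 = 4986 billion.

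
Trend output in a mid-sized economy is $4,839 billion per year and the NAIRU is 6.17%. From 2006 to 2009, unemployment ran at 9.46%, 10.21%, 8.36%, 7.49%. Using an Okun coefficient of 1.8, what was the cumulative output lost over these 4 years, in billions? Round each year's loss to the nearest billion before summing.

$945 billion

Year 2006: gap = -1.8 × (9.46 - 6.17) = -5.922%, loss ≈ 4839 × 5.922/100 ≈ 287.
Year 2007: gap = -1.8 × (10.21 - 6.17) = -7.272%, loss ≈ 4839 × 7.272/100 ≈ 352.
Year 2008: gap = -1.8 × (8.36 - 6.17) = -3.942%, loss ≈ 4839 × 3.942/100 ≈ 191.
Year 2009: gap = -1.8 × (7.49 - 6.17) = -2.376%, loss ≈ 4839 × 2.376/100 ≈ 115.
Total lost output = 287 + 352 + 191 + 115 = 945 billion.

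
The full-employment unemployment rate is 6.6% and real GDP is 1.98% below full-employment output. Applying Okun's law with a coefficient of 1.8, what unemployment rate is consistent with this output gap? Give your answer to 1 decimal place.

From Okun's law, u - u* = -(output gap)/β = -(-1.98)/1.8 = 1.1 points.
So u = 6.6 + 1.1 = 7.7%.

7.7%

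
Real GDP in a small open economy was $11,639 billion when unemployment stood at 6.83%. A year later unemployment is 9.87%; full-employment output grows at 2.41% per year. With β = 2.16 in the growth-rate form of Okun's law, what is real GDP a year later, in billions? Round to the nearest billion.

$11,155 billion

Δu = 9.87 - 6.83 = 3.04 points.
Okun's law (growth form): g_Y = g_Y* - β × Δu = 2.41 - 2.16 × (3.04) = 2.41 - 6.5664 = -4.1564%.
Real GDP in the next year = 11639 × (1 - 4.1564/100) = 11639 × 0.958436 ≈ 11155 billion.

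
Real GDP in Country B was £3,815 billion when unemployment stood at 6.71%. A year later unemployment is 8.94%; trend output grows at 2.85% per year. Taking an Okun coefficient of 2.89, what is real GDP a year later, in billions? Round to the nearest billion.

Δu = 8.94 - 6.71 = 2.23 points.
Okun's law (growth form): g_Y = g_Y* - β × Δu = 2.85 - 2.89 × (2.23) = 2.85 - 6.4447 = -3.5947%.
Real GDP in the next year = 3815 × (1 - 3.5947/100) = 3815 × 0.964053 ≈ 3678 billion.

£3,678 billion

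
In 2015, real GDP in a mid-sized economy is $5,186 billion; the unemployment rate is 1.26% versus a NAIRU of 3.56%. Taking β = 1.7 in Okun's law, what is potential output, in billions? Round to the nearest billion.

$4,991 billion

Unemployment gap = 1.26 - 3.56 = -2.3 points, so output gap = -1.7 × (-2.3) = 3.91%.
Since Y = Y* × (1 + gap/100), Y* = 5186/1.0391 ≈ 4991 billion.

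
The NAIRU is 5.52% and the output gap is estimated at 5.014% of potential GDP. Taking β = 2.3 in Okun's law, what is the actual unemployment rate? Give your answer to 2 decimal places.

3.34%

From Okun's law, u - u* = -(output gap)/β = -(5.014)/2.3 = -2.18 points.
So u = 5.52 - 2.18 = 3.34%.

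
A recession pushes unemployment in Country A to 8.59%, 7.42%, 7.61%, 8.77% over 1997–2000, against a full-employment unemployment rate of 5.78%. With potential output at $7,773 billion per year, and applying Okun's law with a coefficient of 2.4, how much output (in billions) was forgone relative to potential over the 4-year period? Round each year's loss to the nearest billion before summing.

$1,729 billion

Year 1997: gap = -2.4 × (8.59 - 5.78) = -6.744%, loss ≈ 7773 × 6.744/100 ≈ 524.
Year 1998: gap = -2.4 × (7.42 - 5.78) = -3.936%, loss ≈ 7773 × 3.936/100 ≈ 306.
Year 1999: gap = -2.4 × (7.61 - 5.78) = -4.392%, loss ≈ 7773 × 4.392/100 ≈ 341.
Year 2000: gap = -2.4 × (8.77 - 5.78) = -7.176%, loss ≈ 7773 × 7.176/100 ≈ 558.
Total lost output = 524 + 306 + 341 + 558 = 1729 billion.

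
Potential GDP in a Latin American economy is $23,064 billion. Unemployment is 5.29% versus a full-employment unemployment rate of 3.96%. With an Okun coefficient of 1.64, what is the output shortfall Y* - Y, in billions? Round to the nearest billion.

$503 billion

Output gap = -1.64 × (5.29 - 3.96) = -1.64 × 1.33 = -2.1812%.
Actual GDP ≈ 23064 × 0.978188 ≈ 22561 billion, so the shortfall is 23064 - 22561 = 503 billion.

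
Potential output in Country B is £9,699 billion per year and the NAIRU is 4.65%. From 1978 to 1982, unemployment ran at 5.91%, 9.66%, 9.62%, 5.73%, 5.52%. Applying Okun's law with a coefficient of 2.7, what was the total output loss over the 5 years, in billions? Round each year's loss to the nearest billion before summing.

Year 1978: gap = -2.7 × (5.91 - 4.65) = -3.402%, loss ≈ 9699 × 3.402/100 ≈ 330.
Year 1979: gap = -2.7 × (9.66 - 4.65) = -13.527%, loss ≈ 9699 × 13.527/100 ≈ 1312.
Year 1980: gap = -2.7 × (9.62 - 4.65) = -13.419%, loss ≈ 9699 × 13.419/100 ≈ 1302.
Year 1981: gap = -2.7 × (5.73 - 4.65) = -2.916%, loss ≈ 9699 × 2.916/100 ≈ 283.
Year 1982: gap = -2.7 × (5.52 - 4.65) = -2.349%, loss ≈ 9699 × 2.349/100 ≈ 228.
Total lost output = 330 + 1312 + 1302 + 283 + 228 = 3455 billion.

£3,455 billion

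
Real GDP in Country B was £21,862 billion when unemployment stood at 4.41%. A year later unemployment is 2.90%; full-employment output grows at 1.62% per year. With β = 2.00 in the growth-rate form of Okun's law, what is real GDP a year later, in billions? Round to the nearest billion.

£22,876 billion

Δu = 2.9 - 4.41 = -1.51 points.
Okun's law (growth form): g_Y = g_Y* - β × Δu = 1.62 - 2.00 × (-1.51) = 1.62 + 3.02 = 4.64%.
Real GDP in the next year = 21862 × (1 + 4.64/100) = 21862 × 1.0464 ≈ 22876 billion.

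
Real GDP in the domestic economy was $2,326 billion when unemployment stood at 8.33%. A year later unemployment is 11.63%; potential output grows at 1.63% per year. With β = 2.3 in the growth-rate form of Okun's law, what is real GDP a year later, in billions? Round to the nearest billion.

Δu = 11.63 - 8.33 = 3.3 points.
Okun's law (growth form): g_Y = g_Y* - β × Δu = 1.63 - 2.3 × (3.30) = 1.63 - 7.59 = -5.96%.
Real GDP in the next year = 2326 × (1 - 5.96/100) = 2326 × 0.9404 ≈ 2187 billion.

$2,187 billion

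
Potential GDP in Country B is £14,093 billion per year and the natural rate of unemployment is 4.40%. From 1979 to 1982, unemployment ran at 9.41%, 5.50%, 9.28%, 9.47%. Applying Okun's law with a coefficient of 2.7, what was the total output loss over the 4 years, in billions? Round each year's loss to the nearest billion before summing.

Year 1979: gap = -2.7 × (9.41 - 4.4) = -13.527%, loss ≈ 14093 × 13.527/100 ≈ 1906.
Year 1980: gap = -2.7 × (5.5 - 4.4) = -2.97%, loss ≈ 14093 × 2.97/100 ≈ 419.
Year 1981: gap = -2.7 × (9.28 - 4.4) = -13.176%, loss ≈ 14093 × 13.176/100 ≈ 1857.
Year 1982: gap = -2.7 × (9.47 - 4.4) = -13.689%, loss ≈ 14093 × 13.689/100 ≈ 1929.
Total lost output = 1906 + 419 + 1857 + 1929 = 6111 billion.

£6,111 billion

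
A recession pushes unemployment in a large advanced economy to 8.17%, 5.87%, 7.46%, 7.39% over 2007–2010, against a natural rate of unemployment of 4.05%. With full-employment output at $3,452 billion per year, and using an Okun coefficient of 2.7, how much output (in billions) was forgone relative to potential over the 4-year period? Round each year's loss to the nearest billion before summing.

Year 2007: gap = -2.7 × (8.17 - 4.05) = -11.124%, loss ≈ 3452 × 11.124/100 ≈ 384.
Year 2008: gap = -2.7 × (5.87 - 4.05) = -4.914%, loss ≈ 3452 × 4.914/100 ≈ 170.
Year 2009: gap = -2.7 × (7.46 - 4.05) = -9.207%, loss ≈ 3452 × 9.207/100 ≈ 318.
Year 2010: gap = -2.7 × (7.39 - 4.05) = -9.018%, loss ≈ 3452 × 9.018/100 ≈ 311.
Total lost output = 384 + 170 + 318 + 311 = 1183 billion.

$1,183 billion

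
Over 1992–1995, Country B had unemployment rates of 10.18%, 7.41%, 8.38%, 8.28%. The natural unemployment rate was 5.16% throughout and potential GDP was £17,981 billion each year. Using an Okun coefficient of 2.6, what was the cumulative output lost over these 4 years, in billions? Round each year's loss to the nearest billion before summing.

Year 1992: gap = -2.6 × (10.18 - 5.16) = -13.052%, loss ≈ 17981 × 13.052/100 ≈ 2347.
Year 1993: gap = -2.6 × (7.41 - 5.16) = -5.85%, loss ≈ 17981 × 5.85/100 ≈ 1052.
Year 1994: gap = -2.6 × (8.38 - 5.16) = -8.372%, loss ≈ 17981 × 8.372/100 ≈ 1505.
Year 1995: gap = -2.6 × (8.28 - 5.16) = -8.112%, loss ≈ 17981 × 8.112/100 ≈ 1459.
Total lost output = 2347 + 1052 + 1505 + 1459 = 6363 billion.

£6,363 billion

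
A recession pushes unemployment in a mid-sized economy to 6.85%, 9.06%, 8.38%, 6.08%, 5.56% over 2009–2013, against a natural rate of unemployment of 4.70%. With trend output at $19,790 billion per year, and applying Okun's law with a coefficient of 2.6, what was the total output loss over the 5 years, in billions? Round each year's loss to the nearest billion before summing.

Year 2009: gap = -2.6 × (6.85 - 4.7) = -5.59%, loss ≈ 19790 × 5.59/100 ≈ 1106.
Year 2010: gap = -2.6 × (9.06 - 4.7) = -11.336%, loss ≈ 19790 × 11.336/100 ≈ 2243.
Year 2011: gap = -2.6 × (8.38 - 4.7) = -9.568%, loss ≈ 19790 × 9.568/100 ≈ 1894.
Year 2012: gap = -2.6 × (6.08 - 4.7) = -3.588%, loss ≈ 19790 × 3.588/100 ≈ 710.
Year 2013: gap = -2.6 × (5.56 - 4.7) = -2.236%, loss ≈ 19790 × 2.236/100 ≈ 443.
Total lost output = 1106 + 2243 + 1894 + 710 + 443 = 6396 billion.

$6,396 billion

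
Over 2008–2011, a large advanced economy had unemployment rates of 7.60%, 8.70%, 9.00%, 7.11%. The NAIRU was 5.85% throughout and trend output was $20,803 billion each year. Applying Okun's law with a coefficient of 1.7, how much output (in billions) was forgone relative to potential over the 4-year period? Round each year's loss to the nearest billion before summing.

Year 2008: gap = -1.7 × (7.6 - 5.85) = -2.975%, loss ≈ 20803 × 2.975/100 ≈ 619.
Year 2009: gap = -1.7 × (8.7 - 5.85) = -4.845%, loss ≈ 20803 × 4.845/100 ≈ 1008.
Year 2010: gap = -1.7 × (9 - 5.85) = -5.355%, loss ≈ 20803 × 5.355/100 ≈ 1114.
Year 2011: gap = -1.7 × (7.11 - 5.85) = -2.142%, loss ≈ 20803 × 2.142/100 ≈ 446.
Total lost output = 619 + 1008 + 1114 + 446 = 3187 billion.

$3,187 billion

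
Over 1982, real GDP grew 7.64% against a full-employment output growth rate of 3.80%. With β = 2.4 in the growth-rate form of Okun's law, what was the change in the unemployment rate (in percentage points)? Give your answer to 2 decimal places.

Growth-rate Okun's law: g_Y = g_Y* - β × Δu, so Δu = (g_Y* - g_Y)/β.
Δu = (3.8 - 7.64)/2.4 = -3.84/2.4 = -1.60 percentage points.

-1.60 percentage points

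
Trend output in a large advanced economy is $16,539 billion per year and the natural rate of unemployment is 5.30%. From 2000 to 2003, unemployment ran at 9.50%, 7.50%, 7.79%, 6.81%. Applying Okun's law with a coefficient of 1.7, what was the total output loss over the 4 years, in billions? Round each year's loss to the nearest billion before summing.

Year 2000: gap = -1.7 × (9.5 - 5.3) = -7.14%, loss ≈ 16539 × 7.14/100 ≈ 1181.
Year 2001: gap = -1.7 × (7.5 - 5.3) = -3.74%, loss ≈ 16539 × 3.74/100 ≈ 619.
Year 2002: gap = -1.7 × (7.79 - 5.3) = -4.233%, loss ≈ 16539 × 4.233/100 ≈ 700.
Year 2003: gap = -1.7 × (6.81 - 5.3) = -2.567%, loss ≈ 16539 × 2.567/100 ≈ 425.
Total lost output = 1181 + 619 + 700 + 425 = 2925 billion.

$2,925 billion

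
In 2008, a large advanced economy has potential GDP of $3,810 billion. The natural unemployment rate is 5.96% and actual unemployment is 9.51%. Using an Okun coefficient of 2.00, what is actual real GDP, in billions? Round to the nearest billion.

$3,539 billion

Unemployment gap = 9.51 - 5.96 = 3.55 points, so the output gap is -2 × 3.55 = -7.1%.
Actual GDP = 3810 × (1 - 7.1/100) = 3810 × 0.929 ≈ 3539 billion.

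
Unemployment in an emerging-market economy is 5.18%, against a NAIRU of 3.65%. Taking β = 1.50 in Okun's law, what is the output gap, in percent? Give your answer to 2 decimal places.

The unemployment gap is 5.18 - 3.65 = 1.53 percentage points.
Okun's law gives an output gap of -1.5 × 1.53 = -2.295%, i.e. 2.30% below potential.

-2.30%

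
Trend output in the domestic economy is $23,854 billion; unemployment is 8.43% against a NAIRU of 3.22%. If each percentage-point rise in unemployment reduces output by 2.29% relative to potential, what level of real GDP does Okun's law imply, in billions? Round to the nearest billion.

Unemployment gap = 8.43 - 3.22 = 5.21 points, so the output gap is -2.29 × 5.21 = -11.9309%.
Actual GDP = 23854 × (1 - 11.9309/100) = 23854 × 0.880691 ≈ 21008 billion.

$21,008 billion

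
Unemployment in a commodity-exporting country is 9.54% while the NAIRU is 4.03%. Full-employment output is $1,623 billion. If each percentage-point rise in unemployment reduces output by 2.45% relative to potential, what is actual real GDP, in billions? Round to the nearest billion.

$1,404 billion

Unemployment gap = 9.54 - 4.03 = 5.51 points, so the output gap is -2.45 × 5.51 = -13.4995%.
Actual GDP = 1623 × (1 - 13.4995/100) = 1623 × 0.865005 ≈ 1404 billion.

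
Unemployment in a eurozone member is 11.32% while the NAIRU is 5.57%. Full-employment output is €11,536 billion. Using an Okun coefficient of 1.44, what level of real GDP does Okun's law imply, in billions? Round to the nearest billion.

€10,581 billion

Unemployment gap = 11.32 - 5.57 = 5.75 points, so the output gap is -1.44 × 5.75 = -8.28%.
Actual GDP = 11536 × (1 - 8.28/100) = 11536 × 0.9172 ≈ 10581 billion.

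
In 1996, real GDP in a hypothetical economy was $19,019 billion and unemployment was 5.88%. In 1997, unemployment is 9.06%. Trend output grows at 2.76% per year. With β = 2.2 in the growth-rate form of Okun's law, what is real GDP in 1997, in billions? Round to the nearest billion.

$18,213 billion

Δu = 9.06 - 5.88 = 3.18 points.
Okun's law (growth form): g_Y = g_Y* - β × Δu = 2.76 - 2.2 × (3.18) = 2.76 - 6.996 = -4.236%.
Real GDP in the next year = 19019 × (1 - 4.236/100) = 19019 × 0.95764 ≈ 18213 billion.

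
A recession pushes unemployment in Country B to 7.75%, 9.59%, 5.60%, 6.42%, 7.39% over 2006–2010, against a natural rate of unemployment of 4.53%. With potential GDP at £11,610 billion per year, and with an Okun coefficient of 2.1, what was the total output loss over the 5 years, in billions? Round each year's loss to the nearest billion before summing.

Year 2006: gap = -2.1 × (7.75 - 4.53) = -6.762%, loss ≈ 11610 × 6.762/100 ≈ 785.
Year 2007: gap = -2.1 × (9.59 - 4.53) = -10.626%, loss ≈ 11610 × 10.626/100 ≈ 1234.
Year 2008: gap = -2.1 × (5.6 - 4.53) = -2.247%, loss ≈ 11610 × 2.247/100 ≈ 261.
Year 2009: gap = -2.1 × (6.42 - 4.53) = -3.969%, loss ≈ 11610 × 3.969/100 ≈ 461.
Year 2010: gap = -2.1 × (7.39 - 4.53) = -6.006%, loss ≈ 11610 × 6.006/100 ≈ 697.
Total lost output = 785 + 1234 + 261 + 461 + 697 = 3438 billion.

£3,438 billion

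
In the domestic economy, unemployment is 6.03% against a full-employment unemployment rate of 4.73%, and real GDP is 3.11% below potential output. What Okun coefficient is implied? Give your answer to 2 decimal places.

β ≈ 2.39

Okun's law: output gap = -β × (u - u*).
-3.11 = -β × (6.03 - 4.73) = -β × 1.3, so β = 3.11/1.3 = 2.39.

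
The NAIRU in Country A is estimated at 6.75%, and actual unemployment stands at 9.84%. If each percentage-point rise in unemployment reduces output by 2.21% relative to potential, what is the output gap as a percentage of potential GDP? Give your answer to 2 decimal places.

The unemployment gap is 9.84 - 6.75 = 3.09 percentage points.
Okun's law gives an output gap of -2.21 × 3.09 = -6.8289%, i.e. 6.83% below potential.

-6.83%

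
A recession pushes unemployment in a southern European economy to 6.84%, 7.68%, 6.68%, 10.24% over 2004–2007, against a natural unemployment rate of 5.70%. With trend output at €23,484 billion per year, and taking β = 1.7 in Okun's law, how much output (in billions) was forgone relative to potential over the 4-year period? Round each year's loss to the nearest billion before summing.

€3,448 billion

Year 2004: gap = -1.7 × (6.84 - 5.7) = -1.938%, loss ≈ 23484 × 1.938/100 ≈ 455.
Year 2005: gap = -1.7 × (7.68 - 5.7) = -3.366%, loss ≈ 23484 × 3.366/100 ≈ 790.
Year 2006: gap = -1.7 × (6.68 - 5.7) = -1.666%, loss ≈ 23484 × 1.666/100 ≈ 391.
Year 2007: gap = -1.7 × (10.24 - 5.7) = -7.718%, loss ≈ 23484 × 7.718/100 ≈ 1812.
Total lost output = 455 + 790 + 391 + 1812 = 3448 billion.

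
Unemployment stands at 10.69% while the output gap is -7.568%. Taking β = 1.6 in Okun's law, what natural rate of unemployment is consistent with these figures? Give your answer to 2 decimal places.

5.96%

From Okun's law, u - u* = -(output gap)/β = -(-7.568)/1.6 = 4.73 points.
So u* = 10.69 - 4.73 = 5.96%.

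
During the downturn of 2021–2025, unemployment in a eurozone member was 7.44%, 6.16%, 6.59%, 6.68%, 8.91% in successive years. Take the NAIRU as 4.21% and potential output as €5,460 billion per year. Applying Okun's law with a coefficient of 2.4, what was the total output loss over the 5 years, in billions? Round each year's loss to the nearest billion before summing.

€1,931 billion

Year 2021: gap = -2.4 × (7.44 - 4.21) = -7.752%, loss ≈ 5460 × 7.752/100 ≈ 423.
Year 2022: gap = -2.4 × (6.16 - 4.21) = -4.68%, loss ≈ 5460 × 4.68/100 ≈ 256.
Year 2023: gap = -2.4 × (6.59 - 4.21) = -5.712%, loss ≈ 5460 × 5.712/100 ≈ 312.
Year 2024: gap = -2.4 × (6.68 - 4.21) = -5.928%, loss ≈ 5460 × 5.928/100 ≈ 324.
Year 2025: gap = -2.4 × (8.91 - 4.21) = -11.28%, loss ≈ 5460 × 11.28/100 ≈ 616.
Total lost output = 423 + 256 + 312 + 324 + 616 = 1931 billion.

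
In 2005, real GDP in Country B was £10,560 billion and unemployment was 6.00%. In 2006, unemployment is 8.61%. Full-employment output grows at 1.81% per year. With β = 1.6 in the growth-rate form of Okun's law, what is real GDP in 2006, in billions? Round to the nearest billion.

£10,310 billion

Δu = 8.61 - 6 = 2.61 points.
Okun's law (growth form): g_Y = g_Y* - β × Δu = 1.81 - 1.6 × (2.61) = 1.81 - 4.176 = -2.366%.
Real GDP in the next year = 10560 × (1 - 2.366/100) = 10560 × 0.97634 ≈ 10310 billion.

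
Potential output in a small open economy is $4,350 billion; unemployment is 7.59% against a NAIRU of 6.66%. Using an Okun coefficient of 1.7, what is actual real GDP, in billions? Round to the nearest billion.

$4,281 billion

Unemployment gap = 7.59 - 6.66 = 0.93 points, so the output gap is -1.7 × 0.93 = -1.581%.
Actual GDP = 4350 × (1 - 1.581/100) = 4350 × 0.98419 ≈ 4281 billion.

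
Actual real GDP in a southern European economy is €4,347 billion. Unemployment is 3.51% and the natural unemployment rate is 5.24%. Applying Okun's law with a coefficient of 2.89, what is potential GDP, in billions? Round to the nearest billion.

Unemployment gap = 3.51 - 5.24 = -1.73 points, so output gap = -2.89 × (-1.73) = 4.9997%.
Since Y = Y* × (1 + gap/100), Y* = 4347/1.049997 ≈ 4140 billion.

€4,140 billion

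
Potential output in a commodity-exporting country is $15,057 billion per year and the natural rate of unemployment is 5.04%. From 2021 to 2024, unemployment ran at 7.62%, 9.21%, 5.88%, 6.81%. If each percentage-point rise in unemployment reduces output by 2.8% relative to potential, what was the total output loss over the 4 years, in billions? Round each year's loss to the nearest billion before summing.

Year 2021: gap = -2.8 × (7.62 - 5.04) = -7.224%, loss ≈ 15057 × 7.224/100 ≈ 1088.
Year 2022: gap = -2.8 × (9.21 - 5.04) = -11.676%, loss ≈ 15057 × 11.676/100 ≈ 1758.
Year 2023: gap = -2.8 × (5.88 - 5.04) = -2.352%, loss ≈ 15057 × 2.352/100 ≈ 354.
Year 2024: gap = -2.8 × (6.81 - 5.04) = -4.956%, loss ≈ 15057 × 4.956/100 ≈ 746.
Total lost output = 1088 + 1758 + 354 + 746 = 3946 billion.

$3,946 billion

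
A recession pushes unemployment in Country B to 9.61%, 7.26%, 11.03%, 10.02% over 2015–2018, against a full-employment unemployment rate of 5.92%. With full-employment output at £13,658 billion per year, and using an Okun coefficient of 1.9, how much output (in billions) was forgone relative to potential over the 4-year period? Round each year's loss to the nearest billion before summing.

Year 2015: gap = -1.9 × (9.61 - 5.92) = -7.011%, loss ≈ 13658 × 7.011/100 ≈ 958.
Year 2016: gap = -1.9 × (7.26 - 5.92) = -2.546%, loss ≈ 13658 × 2.546/100 ≈ 348.
Year 2017: gap = -1.9 × (11.03 - 5.92) = -9.709%, loss ≈ 13658 × 9.709/100 ≈ 1326.
Year 2018: gap = -1.9 × (10.02 - 5.92) = -7.79%, loss ≈ 13658 × 7.79/100 ≈ 1064.
Total lost output = 958 + 348 + 1326 + 1064 = 3696 billion.

£3,696 billion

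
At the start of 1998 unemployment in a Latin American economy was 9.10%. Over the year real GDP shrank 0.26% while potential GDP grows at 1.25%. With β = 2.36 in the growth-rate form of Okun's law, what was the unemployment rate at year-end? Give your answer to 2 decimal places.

Growth-rate Okun's law: g_Y = g_Y* - β × Δu, so Δu = (g_Y* - g_Y)/β.
Δu = (1.25 + 0.26)/2.36 = 1.51/2.36 = 0.64 percentage points.
Year-end unemployment = 9.1 + 0.64 = 9.74%.

9.74%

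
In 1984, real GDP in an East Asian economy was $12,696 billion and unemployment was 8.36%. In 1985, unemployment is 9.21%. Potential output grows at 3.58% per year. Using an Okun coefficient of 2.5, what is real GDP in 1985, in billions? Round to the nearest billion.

Δu = 9.21 - 8.36 = 0.85 points.
Okun's law (growth form): g_Y = g_Y* - β × Δu = 3.58 - 2.5 × (0.85) = 3.58 - 2.125 = 1.455%.
Real GDP in the next year = 12696 × (1 + 1.455/100) = 12696 × 1.01455 ≈ 12881 billion.

$12,881 billion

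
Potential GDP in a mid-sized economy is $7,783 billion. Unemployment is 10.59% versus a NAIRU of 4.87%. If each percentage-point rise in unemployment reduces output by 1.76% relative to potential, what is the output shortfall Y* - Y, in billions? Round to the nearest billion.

Output gap = -1.76 × (10.59 - 4.87) = -1.76 × 5.72 = -10.0672%.
Actual GDP ≈ 7783 × 0.899328 ≈ 6999 billion, so the shortfall is 7783 - 6999 = 784 billion.

$784 billion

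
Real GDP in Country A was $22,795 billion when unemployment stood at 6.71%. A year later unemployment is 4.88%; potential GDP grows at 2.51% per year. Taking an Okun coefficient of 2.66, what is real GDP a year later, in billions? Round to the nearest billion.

$24,477 billion

Δu = 4.88 - 6.71 = -1.83 points.
Okun's law (growth form): g_Y = g_Y* - β × Δu = 2.51 - 2.66 × (-1.83) = 2.51 + 4.8678 = 7.3778%.
Real GDP in the next year = 22795 × (1 + 7.3778/100) = 22795 × 1.073778 ≈ 24477 billion.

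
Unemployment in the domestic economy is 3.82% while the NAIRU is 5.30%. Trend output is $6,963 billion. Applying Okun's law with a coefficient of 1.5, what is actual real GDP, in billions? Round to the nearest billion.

$7,118 billion

Unemployment gap = 3.82 - 5.3 = -1.48 points, so the output gap is -1.5 × (-1.48) = 2.22%.
Actual GDP = 6963 × (1 + 2.22/100) = 6963 × 1.0222 ≈ 7118 billion.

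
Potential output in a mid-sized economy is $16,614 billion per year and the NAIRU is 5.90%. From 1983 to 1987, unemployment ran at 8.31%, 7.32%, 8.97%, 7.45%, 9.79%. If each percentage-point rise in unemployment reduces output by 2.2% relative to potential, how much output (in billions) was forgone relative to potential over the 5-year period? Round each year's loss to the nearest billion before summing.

Year 1983: gap = -2.2 × (8.31 - 5.9) = -5.302%, loss ≈ 16614 × 5.302/100 ≈ 881.
Year 1984: gap = -2.2 × (7.32 - 5.9) = -3.124%, loss ≈ 16614 × 3.124/100 ≈ 519.
Year 1985: gap = -2.2 × (8.97 - 5.9) = -6.754%, loss ≈ 16614 × 6.754/100 ≈ 1122.
Year 1986: gap = -2.2 × (7.45 - 5.9) = -3.41%, loss ≈ 16614 × 3.41/100 ≈ 567.
Year 1987: gap = -2.2 × (9.79 - 5.9) = -8.558%, loss ≈ 16614 × 8.558/100 ≈ 1422.
Total lost output = 881 + 519 + 1122 + 567 + 1422 = 4511 billion.

$4,511 billion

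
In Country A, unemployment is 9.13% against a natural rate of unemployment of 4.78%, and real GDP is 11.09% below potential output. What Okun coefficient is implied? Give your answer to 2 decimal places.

Okun's law: output gap = -β × (u - u*).
-11.09 = -β × (9.13 - 4.78) = -β × 4.35, so β = 11.09/4.35 = 2.55.

β ≈ 2.55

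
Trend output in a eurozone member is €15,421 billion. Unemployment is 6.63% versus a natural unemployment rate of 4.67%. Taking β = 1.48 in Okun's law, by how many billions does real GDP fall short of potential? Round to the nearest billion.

€447 billion

Output gap = -1.48 × (6.63 - 4.67) = -1.48 × 1.96 = -2.9008%.
Actual GDP ≈ 15421 × 0.970992 ≈ 14974 billion, so the shortfall is 15421 - 14974 = 447 billion.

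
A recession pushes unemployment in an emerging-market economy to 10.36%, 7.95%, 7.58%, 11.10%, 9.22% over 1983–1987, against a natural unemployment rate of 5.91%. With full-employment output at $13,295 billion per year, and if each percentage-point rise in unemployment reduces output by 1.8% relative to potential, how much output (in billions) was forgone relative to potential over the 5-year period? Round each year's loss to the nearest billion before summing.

$3,987 billion

Year 1983: gap = -1.8 × (10.36 - 5.91) = -8.01%, loss ≈ 13295 × 8.01/100 ≈ 1065.
Year 1984: gap = -1.8 × (7.95 - 5.91) = -3.672%, loss ≈ 13295 × 3.672/100 ≈ 488.
Year 1985: gap = -1.8 × (7.58 - 5.91) = -3.006%, loss ≈ 13295 × 3.006/100 ≈ 400.
Year 1986: gap = -1.8 × (11.1 - 5.91) = -9.342%, loss ≈ 13295 × 9.342/100 ≈ 1242.
Year 1987: gap = -1.8 × (9.22 - 5.91) = -5.958%, loss ≈ 13295 × 5.958/100 ≈ 792.
Total lost output = 1065 + 488 + 400 + 1242 + 792 = 3987 billion.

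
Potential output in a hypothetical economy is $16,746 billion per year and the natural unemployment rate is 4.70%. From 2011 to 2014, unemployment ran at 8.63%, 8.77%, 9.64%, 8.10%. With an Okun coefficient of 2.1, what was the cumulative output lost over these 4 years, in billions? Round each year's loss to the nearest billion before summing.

$5,746 billion

Year 2011: gap = -2.1 × (8.63 - 4.7) = -8.253%, loss ≈ 16746 × 8.253/100 ≈ 1382.
Year 2012: gap = -2.1 × (8.77 - 4.7) = -8.547%, loss ≈ 16746 × 8.547/100 ≈ 1431.
Year 2013: gap = -2.1 × (9.64 - 4.7) = -10.374%, loss ≈ 16746 × 10.374/100 ≈ 1737.
Year 2014: gap = -2.1 × (8.1 - 4.7) = -7.14%, loss ≈ 16746 × 7.14/100 ≈ 1196.
Total lost output = 1382 + 1431 + 1737 + 1196 = 5746 billion.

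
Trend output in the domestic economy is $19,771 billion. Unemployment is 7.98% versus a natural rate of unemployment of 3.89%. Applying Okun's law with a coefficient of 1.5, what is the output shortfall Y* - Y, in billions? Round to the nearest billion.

Output gap = -1.5 × (7.98 - 3.89) = -1.5 × 4.09 = -6.135%.
Actual GDP ≈ 19771 × 0.93865 ≈ 18558 billion, so the shortfall is 19771 - 18558 = 1213 billion.

$1,213 billion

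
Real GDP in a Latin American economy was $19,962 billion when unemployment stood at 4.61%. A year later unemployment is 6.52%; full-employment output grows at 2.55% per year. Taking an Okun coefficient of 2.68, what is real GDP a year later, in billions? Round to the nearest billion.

Δu = 6.52 - 4.61 = 1.91 points.
Okun's law (growth form): g_Y = g_Y* - β × Δu = 2.55 - 2.68 × (1.91) = 2.55 - 5.1188 = -2.5688%.
Real GDP in the next year = 19962 × (1 - 2.5688/100) = 19962 × 0.974312 ≈ 19449 billion.

$19,449 billion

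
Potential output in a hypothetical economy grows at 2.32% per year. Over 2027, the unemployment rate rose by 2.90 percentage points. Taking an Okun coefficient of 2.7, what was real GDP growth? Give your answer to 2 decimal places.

-5.51%

Growth-rate Okun's law: g_Y = g_Y* - β × Δu.
g_Y = 2.32 - 2.7 × (2.90) = 2.32 - 7.83 = -5.51%, i.e. -5.51% to 2 d.p.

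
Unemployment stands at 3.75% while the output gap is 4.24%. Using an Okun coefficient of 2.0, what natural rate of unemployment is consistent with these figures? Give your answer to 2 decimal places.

From Okun's law, u - u* = -(output gap)/β = -(4.24)/2.0 = -2.12 points.
So u* = 3.75 + 2.12 = 5.87%.

5.87%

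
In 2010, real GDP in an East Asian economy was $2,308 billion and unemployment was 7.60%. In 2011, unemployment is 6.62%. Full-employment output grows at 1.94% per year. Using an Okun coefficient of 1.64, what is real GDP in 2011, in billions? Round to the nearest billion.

Δu = 6.62 - 7.6 = -0.98 points.
Okun's law (growth form): g_Y = g_Y* - β × Δu = 1.94 - 1.64 × (-0.98) = 1.94 + 1.6072 = 3.5472%.
Real GDP in the next year = 2308 × (1 + 3.5472/100) = 2308 × 1.035472 ≈ 2390 billion.

$2,390 billion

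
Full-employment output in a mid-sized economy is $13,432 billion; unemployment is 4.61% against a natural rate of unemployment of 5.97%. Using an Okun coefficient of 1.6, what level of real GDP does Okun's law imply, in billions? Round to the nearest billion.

$13,724 billion

Unemployment gap = 4.61 - 5.97 = -1.36 points, so the output gap is -1.6 × (-1.36) = 2.176%.
Actual GDP = 13432 × (1 + 2.176/100) = 13432 × 1.02176 ≈ 13724 billion.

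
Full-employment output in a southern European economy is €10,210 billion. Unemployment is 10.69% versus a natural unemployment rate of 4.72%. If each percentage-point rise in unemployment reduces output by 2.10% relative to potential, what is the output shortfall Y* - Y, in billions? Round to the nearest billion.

€1,280 billion

Output gap = -2.10 × (10.69 - 4.72) = -2.1 × 5.97 = -12.537%.
Actual GDP ≈ 10210 × 0.87463 ≈ 8930 billion, so the shortfall is 10210 - 8930 = 1280 billion.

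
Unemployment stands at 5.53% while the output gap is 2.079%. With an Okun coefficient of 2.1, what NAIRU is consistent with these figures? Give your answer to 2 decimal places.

6.52%

From Okun's law, u - u* = -(output gap)/β = -(2.079)/2.1 = -0.99 points.
So u* = 5.53 + 0.99 = 6.52%.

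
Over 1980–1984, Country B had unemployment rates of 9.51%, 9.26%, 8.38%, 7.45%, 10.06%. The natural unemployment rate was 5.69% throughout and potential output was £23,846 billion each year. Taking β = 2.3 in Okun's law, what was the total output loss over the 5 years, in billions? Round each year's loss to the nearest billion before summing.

Year 1980: gap = -2.3 × (9.51 - 5.69) = -8.786%, loss ≈ 23846 × 8.786/100 ≈ 2095.
Year 1981: gap = -2.3 × (9.26 - 5.69) = -8.211%, loss ≈ 23846 × 8.211/100 ≈ 1958.
Year 1982: gap = -2.3 × (8.38 - 5.69) = -6.187%, loss ≈ 23846 × 6.187/100 ≈ 1475.
Year 1983: gap = -2.3 × (7.45 - 5.69) = -4.048%, loss ≈ 23846 × 4.048/100 ≈ 965.
Year 1984: gap = -2.3 × (10.06 - 5.69) = -10.051%, loss ≈ 23846 × 10.051/100 ≈ 2397.
Total lost output = 2095 + 1958 + 1475 + 965 + 2397 = 8890 billion.

£8,890 billion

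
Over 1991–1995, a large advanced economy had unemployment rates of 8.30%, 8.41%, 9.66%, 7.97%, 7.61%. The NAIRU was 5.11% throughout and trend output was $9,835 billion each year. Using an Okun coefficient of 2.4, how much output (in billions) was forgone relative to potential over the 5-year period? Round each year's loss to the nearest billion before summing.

Year 1991: gap = -2.4 × (8.3 - 5.11) = -7.656%, loss ≈ 9835 × 7.656/100 ≈ 753.
Year 1992: gap = -2.4 × (8.41 - 5.11) = -7.92%, loss ≈ 9835 × 7.92/100 ≈ 779.
Year 1993: gap = -2.4 × (9.66 - 5.11) = -10.92%, loss ≈ 9835 × 10.92/100 ≈ 1074.
Year 1994: gap = -2.4 × (7.97 - 5.11) = -6.864%, loss ≈ 9835 × 6.864/100 ≈ 675.
Year 1995: gap = -2.4 × (7.61 - 5.11) = -6%, loss ≈ 9835 × 6/100 ≈ 590.
Total lost output = 753 + 779 + 1074 + 675 + 590 = 3871 billion.

$3,871 billion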